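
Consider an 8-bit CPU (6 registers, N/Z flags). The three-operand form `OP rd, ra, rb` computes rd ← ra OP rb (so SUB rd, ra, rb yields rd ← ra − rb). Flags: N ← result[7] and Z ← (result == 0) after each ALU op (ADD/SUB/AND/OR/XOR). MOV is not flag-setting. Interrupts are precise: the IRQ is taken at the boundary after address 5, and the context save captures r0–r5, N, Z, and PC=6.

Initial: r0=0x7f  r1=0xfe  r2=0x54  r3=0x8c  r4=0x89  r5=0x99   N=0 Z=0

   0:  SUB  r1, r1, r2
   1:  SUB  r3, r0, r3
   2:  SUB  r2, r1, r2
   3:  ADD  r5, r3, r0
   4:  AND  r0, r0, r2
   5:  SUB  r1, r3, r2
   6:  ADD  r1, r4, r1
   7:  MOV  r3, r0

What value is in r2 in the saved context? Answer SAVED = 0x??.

after  0: r0=0x7f r1=0xaa r2=0x54 r3=0x8c r4=0x89 r5=0x99  N=1 Z=0
after  1: r0=0x7f r1=0xaa r2=0x54 r3=0xf3 r4=0x89 r5=0x99  N=1 Z=0
after  2: r0=0x7f r1=0xaa r2=0x56 r3=0xf3 r4=0x89 r5=0x99  N=0 Z=0
after  3: r0=0x7f r1=0xaa r2=0x56 r3=0xf3 r4=0x89 r5=0x72  N=0 Z=0
after  4: r0=0x56 r1=0xaa r2=0x56 r3=0xf3 r4=0x89 r5=0x72  N=0 Z=0
after  5: r0=0x56 r1=0x9d r2=0x56 r3=0xf3 r4=0x89 r5=0x72  N=1 Z=0
-- IRQ taken; context saved, return-PC = 6 --

SAVED = 0x56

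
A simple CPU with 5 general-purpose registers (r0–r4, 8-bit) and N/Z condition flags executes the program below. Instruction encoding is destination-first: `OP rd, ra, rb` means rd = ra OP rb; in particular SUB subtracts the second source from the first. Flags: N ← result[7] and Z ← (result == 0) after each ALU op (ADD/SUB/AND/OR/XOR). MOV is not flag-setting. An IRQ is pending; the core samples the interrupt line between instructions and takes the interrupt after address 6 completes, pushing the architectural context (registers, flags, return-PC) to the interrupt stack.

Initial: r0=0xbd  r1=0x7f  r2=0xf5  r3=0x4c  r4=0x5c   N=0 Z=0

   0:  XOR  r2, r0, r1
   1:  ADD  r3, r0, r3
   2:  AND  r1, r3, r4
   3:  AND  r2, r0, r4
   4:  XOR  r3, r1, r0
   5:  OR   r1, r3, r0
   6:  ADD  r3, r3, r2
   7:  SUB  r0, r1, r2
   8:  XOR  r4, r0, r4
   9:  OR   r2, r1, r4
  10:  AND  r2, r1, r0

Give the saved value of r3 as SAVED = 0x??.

after  0: r0=0xbd r1=0x7f r2=0xc2 r3=0x4c r4=0x5c  N=1 Z=0
after  1: r0=0xbd r1=0x7f r2=0xc2 r3=0x09 r4=0x5c  N=0 Z=0
after  2: r0=0xbd r1=0x08 r2=0xc2 r3=0x09 r4=0x5c  N=0 Z=0
after  3: r0=0xbd r1=0x08 r2=0x1c r3=0x09 r4=0x5c  N=0 Z=0
after  4: r0=0xbd r1=0x08 r2=0x1c r3=0xb5 r4=0x5c  N=1 Z=0
after  5: r0=0xbd r1=0xbd r2=0x1c r3=0xb5 r4=0x5c  N=1 Z=0
after  6: r0=0xbd r1=0xbd r2=0x1c r3=0xd1 r4=0x5c  N=1 Z=0
-- IRQ taken; context saved, return-PC = 7 --

SAVED = 0xd1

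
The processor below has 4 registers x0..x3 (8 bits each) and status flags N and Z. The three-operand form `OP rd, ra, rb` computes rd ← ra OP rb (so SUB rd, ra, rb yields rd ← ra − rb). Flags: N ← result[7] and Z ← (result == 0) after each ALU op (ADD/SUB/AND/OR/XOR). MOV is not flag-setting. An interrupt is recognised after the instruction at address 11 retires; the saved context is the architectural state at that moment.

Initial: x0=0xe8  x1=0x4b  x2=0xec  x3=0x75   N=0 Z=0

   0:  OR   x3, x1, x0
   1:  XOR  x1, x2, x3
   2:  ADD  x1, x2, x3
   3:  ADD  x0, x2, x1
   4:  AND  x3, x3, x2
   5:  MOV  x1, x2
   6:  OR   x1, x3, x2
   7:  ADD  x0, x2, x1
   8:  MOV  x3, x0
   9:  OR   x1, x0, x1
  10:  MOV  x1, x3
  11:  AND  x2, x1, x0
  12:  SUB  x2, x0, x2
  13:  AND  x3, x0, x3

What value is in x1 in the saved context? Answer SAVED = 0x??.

SAVED = 0xd8

after  0: x0=0xe8 x1=0x4b x2=0xec x3=0xeb  N=1 Z=0
after  1: x0=0xe8 x1=0x07 x2=0xec x3=0xeb  N=0 Z=0
after  2: x0=0xe8 x1=0xd7 x2=0xec x3=0xeb  N=1 Z=0
after  3: x0=0xc3 x1=0xd7 x2=0xec x3=0xeb  N=1 Z=0
after  4: x0=0xc3 x1=0xd7 x2=0xec x3=0xe8  N=1 Z=0
after  5: x0=0xc3 x1=0xec x2=0xec x3=0xe8  N=1 Z=0
after  6: x0=0xc3 x1=0xec x2=0xec x3=0xe8  N=1 Z=0
after  7: x0=0xd8 x1=0xec x2=0xec x3=0xe8  N=1 Z=0
after  8: x0=0xd8 x1=0xec x2=0xec x3=0xd8  N=1 Z=0
after  9: x0=0xd8 x1=0xfc x2=0xec x3=0xd8  N=1 Z=0
after 10: x0=0xd8 x1=0xd8 x2=0xec x3=0xd8  N=1 Z=0
after 11: x0=0xd8 x1=0xd8 x2=0xd8 x3=0xd8  N=1 Z=0
-- IRQ taken; context saved, return-PC = 12 --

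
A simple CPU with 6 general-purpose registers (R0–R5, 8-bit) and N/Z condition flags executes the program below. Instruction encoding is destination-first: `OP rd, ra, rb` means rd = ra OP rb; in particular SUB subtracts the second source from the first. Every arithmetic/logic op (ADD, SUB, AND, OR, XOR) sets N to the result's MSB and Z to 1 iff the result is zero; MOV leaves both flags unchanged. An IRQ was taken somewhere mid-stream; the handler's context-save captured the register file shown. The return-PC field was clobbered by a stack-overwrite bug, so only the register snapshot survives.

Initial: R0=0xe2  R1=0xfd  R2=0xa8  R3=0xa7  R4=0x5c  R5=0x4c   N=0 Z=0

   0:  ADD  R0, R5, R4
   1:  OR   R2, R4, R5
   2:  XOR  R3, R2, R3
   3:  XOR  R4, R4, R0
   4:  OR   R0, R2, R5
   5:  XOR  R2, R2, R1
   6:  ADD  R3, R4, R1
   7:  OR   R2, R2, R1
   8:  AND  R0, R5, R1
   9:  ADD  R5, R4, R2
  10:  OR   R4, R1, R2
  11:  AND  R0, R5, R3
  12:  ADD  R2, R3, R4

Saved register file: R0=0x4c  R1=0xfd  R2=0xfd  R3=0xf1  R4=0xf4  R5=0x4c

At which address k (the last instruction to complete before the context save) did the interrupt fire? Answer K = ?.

K = 8

after  0: R0=0xa8 R1=0xfd R2=0xa8 R3=0xa7 R4=0x5c R5=0x4c  N=1 Z=0
after  1: R0=0xa8 R1=0xfd R2=0x5c R3=0xa7 R4=0x5c R5=0x4c  N=0 Z=0
after  2: R0=0xa8 R1=0xfd R2=0x5c R3=0xfb R4=0x5c R5=0x4c  N=1 Z=0
after  3: R0=0xa8 R1=0xfd R2=0x5c R3=0xfb R4=0xf4 R5=0x4c  N=1 Z=0
after  4: R0=0x5c R1=0xfd R2=0x5c R3=0xfb R4=0xf4 R5=0x4c  N=0 Z=0
after  5: R0=0x5c R1=0xfd R2=0xa1 R3=0xfb R4=0xf4 R5=0x4c  N=1 Z=0
after  6: R0=0x5c R1=0xfd R2=0xa1 R3=0xf1 R4=0xf4 R5=0x4c  N=1 Z=0
after  7: R0=0x5c R1=0xfd R2=0xfd R3=0xf1 R4=0xf4 R5=0x4c  N=1 Z=0
after  8: R0=0x4c R1=0xfd R2=0xfd R3=0xf1 R4=0xf4 R5=0x4c  N=0 Z=0
-- IRQ taken; context saved, return-PC = 9 --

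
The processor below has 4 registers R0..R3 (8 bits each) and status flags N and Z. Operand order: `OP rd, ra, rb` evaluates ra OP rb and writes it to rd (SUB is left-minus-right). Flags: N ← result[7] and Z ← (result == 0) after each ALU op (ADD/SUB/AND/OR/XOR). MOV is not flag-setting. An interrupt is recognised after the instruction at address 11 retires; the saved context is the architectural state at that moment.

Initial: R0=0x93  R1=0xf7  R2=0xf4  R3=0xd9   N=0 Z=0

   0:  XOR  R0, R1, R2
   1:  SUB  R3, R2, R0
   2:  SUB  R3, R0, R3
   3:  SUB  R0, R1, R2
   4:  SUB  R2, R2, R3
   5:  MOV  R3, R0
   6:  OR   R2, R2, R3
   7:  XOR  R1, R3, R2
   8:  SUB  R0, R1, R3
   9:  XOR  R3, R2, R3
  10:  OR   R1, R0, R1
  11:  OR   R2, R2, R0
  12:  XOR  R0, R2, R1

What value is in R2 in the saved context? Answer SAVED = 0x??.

after  0: R0=0x03 R1=0xf7 R2=0xf4 R3=0xd9  N=0 Z=0
after  1: R0=0x03 R1=0xf7 R2=0xf4 R3=0xf1  N=1 Z=0
after  2: R0=0x03 R1=0xf7 R2=0xf4 R3=0x12  N=0 Z=0
after  3: R0=0x03 R1=0xf7 R2=0xf4 R3=0x12  N=0 Z=0
after  4: R0=0x03 R1=0xf7 R2=0xe2 R3=0x12  N=1 Z=0
after  5: R0=0x03 R1=0xf7 R2=0xe2 R3=0x03  N=1 Z=0
after  6: R0=0x03 R1=0xf7 R2=0xe3 R3=0x03  N=1 Z=0
after  7: R0=0x03 R1=0xe0 R2=0xe3 R3=0x03  N=1 Z=0
after  8: R0=0xdd R1=0xe0 R2=0xe3 R3=0x03  N=1 Z=0
after  9: R0=0xdd R1=0xe0 R2=0xe3 R3=0xe0  N=1 Z=0
after 10: R0=0xdd R1=0xfd R2=0xe3 R3=0xe0  N=1 Z=0
after 11: R0=0xdd R1=0xfd R2=0xff R3=0xe0  N=1 Z=0
-- IRQ taken; context saved, return-PC = 12 --

SAVED = 0xff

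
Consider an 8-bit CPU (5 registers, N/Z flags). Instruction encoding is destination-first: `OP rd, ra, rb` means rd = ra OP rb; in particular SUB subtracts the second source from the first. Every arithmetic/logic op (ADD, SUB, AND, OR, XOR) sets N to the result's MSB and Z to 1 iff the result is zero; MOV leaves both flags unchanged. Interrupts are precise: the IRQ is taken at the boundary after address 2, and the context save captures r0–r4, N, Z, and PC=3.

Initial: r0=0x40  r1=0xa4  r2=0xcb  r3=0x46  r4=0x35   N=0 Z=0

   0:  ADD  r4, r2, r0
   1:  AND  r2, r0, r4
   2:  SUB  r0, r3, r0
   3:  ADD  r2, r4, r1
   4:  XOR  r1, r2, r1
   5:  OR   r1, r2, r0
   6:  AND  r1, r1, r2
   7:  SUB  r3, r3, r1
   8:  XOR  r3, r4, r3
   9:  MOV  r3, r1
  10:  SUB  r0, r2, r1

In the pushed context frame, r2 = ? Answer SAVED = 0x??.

after  0: r0=0x40 r1=0xa4 r2=0xcb r3=0x46 r4=0x0b  N=0 Z=0
after  1: r0=0x40 r1=0xa4 r2=0x00 r3=0x46 r4=0x0b  N=0 Z=1
after  2: r0=0x06 r1=0xa4 r2=0x00 r3=0x46 r4=0x0b  N=0 Z=0
-- IRQ taken; context saved, return-PC = 3 --

SAVED = 0x00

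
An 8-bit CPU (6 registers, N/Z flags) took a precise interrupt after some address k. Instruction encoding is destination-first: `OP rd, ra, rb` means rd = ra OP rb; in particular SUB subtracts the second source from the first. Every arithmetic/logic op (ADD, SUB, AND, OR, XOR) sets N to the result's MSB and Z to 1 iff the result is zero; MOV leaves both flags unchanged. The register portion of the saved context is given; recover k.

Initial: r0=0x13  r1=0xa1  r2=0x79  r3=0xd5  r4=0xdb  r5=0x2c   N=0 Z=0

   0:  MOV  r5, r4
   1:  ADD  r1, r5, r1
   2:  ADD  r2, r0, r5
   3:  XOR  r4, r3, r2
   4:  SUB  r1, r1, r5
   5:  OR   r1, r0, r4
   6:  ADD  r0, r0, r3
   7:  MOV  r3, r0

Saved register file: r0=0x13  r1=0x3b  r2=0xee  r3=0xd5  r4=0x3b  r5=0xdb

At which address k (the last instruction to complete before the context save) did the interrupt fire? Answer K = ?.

K = 5

after  0: r0=0x13 r1=0xa1 r2=0x79 r3=0xd5 r4=0xdb r5=0xdb  N=0 Z=0
after  1: r0=0x13 r1=0x7c r2=0x79 r3=0xd5 r4=0xdb r5=0xdb  N=0 Z=0
after  2: r0=0x13 r1=0x7c r2=0xee r3=0xd5 r4=0xdb r5=0xdb  N=1 Z=0
after  3: r0=0x13 r1=0x7c r2=0xee r3=0xd5 r4=0x3b r5=0xdb  N=0 Z=0
after  4: r0=0x13 r1=0xa1 r2=0xee r3=0xd5 r4=0x3b r5=0xdb  N=1 Z=0
after  5: r0=0x13 r1=0x3b r2=0xee r3=0xd5 r4=0x3b r5=0xdb  N=0 Z=0
-- IRQ taken; context saved, return-PC = 6 --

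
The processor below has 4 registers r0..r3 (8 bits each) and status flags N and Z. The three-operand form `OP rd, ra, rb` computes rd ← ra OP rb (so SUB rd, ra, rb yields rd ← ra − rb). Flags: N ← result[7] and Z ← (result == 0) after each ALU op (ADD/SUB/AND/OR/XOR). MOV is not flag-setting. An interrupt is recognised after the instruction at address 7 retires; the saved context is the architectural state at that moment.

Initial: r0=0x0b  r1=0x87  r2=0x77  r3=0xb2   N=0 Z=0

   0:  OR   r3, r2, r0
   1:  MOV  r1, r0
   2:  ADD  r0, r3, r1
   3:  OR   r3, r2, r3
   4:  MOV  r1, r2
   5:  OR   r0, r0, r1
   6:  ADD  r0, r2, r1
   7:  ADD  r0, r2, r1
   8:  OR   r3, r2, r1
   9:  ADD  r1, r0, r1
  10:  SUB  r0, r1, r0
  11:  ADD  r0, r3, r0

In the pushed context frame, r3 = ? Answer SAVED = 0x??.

SAVED = 0x7f

after  0: r0=0x0b r1=0x87 r2=0x77 r3=0x7f  N=0 Z=0
after  1: r0=0x0b r1=0x0b r2=0x77 r3=0x7f  N=0 Z=0
after  2: r0=0x8a r1=0x0b r2=0x77 r3=0x7f  N=1 Z=0
after  3: r0=0x8a r1=0x0b r2=0x77 r3=0x7f  N=0 Z=0
after  4: r0=0x8a r1=0x77 r2=0x77 r3=0x7f  N=0 Z=0
after  5: r0=0xff r1=0x77 r2=0x77 r3=0x7f  N=1 Z=0
after  6: r0=0xee r1=0x77 r2=0x77 r3=0x7f  N=1 Z=0
after  7: r0=0xee r1=0x77 r2=0x77 r3=0x7f  N=1 Z=0
-- IRQ taken; context saved, return-PC = 8 --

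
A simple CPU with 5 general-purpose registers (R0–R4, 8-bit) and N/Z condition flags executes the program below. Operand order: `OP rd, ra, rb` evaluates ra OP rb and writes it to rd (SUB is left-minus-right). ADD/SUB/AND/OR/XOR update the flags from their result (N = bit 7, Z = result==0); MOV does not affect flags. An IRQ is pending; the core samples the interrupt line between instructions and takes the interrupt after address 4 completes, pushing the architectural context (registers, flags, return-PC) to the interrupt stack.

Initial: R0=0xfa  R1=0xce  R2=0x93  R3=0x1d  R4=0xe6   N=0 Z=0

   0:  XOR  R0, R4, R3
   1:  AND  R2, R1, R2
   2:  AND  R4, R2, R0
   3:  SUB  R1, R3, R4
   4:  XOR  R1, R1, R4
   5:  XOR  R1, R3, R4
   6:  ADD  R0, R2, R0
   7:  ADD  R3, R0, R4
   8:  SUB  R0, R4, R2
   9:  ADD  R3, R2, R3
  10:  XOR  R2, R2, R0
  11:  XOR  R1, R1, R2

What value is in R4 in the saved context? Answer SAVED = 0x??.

after  0: R0=0xfb R1=0xce R2=0x93 R3=0x1d R4=0xe6  N=1 Z=0
after  1: R0=0xfb R1=0xce R2=0x82 R3=0x1d R4=0xe6  N=1 Z=0
after  2: R0=0xfb R1=0xce R2=0x82 R3=0x1d R4=0x82  N=1 Z=0
after  3: R0=0xfb R1=0x9b R2=0x82 R3=0x1d R4=0x82  N=1 Z=0
after  4: R0=0xfb R1=0x19 R2=0x82 R3=0x1d R4=0x82  N=0 Z=0
-- IRQ taken; context saved, return-PC = 5 --

SAVED = 0x82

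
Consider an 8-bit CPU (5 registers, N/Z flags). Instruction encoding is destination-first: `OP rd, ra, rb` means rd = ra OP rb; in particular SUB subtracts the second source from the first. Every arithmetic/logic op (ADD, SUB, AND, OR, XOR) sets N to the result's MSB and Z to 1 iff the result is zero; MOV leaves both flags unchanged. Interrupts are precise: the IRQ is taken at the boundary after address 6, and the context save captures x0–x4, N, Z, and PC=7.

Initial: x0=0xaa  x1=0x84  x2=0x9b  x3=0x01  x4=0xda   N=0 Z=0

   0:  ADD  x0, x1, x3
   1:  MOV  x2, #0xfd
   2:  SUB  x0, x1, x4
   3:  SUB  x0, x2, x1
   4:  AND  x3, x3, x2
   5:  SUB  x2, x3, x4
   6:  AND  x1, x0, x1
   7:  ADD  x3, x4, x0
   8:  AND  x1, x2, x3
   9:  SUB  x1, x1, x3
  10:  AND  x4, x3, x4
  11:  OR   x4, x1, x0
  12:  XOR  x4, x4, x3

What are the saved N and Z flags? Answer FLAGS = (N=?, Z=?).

after  0: x0=0x85 x1=0x84 x2=0x9b x3=0x01 x4=0xda  N=1 Z=0
after  1: x0=0x85 x1=0x84 x2=0xfd x3=0x01 x4=0xda  N=1 Z=0
after  2: x0=0xaa x1=0x84 x2=0xfd x3=0x01 x4=0xda  N=1 Z=0
after  3: x0=0x79 x1=0x84 x2=0xfd x3=0x01 x4=0xda  N=0 Z=0
after  4: x0=0x79 x1=0x84 x2=0xfd x3=0x01 x4=0xda  N=0 Z=0
after  5: x0=0x79 x1=0x84 x2=0x27 x3=0x01 x4=0xda  N=0 Z=0
after  6: x0=0x79 x1=0x00 x2=0x27 x3=0x01 x4=0xda  N=0 Z=1
-- IRQ taken; context saved, return-PC = 7 --

FLAGS = (N=0, Z=1)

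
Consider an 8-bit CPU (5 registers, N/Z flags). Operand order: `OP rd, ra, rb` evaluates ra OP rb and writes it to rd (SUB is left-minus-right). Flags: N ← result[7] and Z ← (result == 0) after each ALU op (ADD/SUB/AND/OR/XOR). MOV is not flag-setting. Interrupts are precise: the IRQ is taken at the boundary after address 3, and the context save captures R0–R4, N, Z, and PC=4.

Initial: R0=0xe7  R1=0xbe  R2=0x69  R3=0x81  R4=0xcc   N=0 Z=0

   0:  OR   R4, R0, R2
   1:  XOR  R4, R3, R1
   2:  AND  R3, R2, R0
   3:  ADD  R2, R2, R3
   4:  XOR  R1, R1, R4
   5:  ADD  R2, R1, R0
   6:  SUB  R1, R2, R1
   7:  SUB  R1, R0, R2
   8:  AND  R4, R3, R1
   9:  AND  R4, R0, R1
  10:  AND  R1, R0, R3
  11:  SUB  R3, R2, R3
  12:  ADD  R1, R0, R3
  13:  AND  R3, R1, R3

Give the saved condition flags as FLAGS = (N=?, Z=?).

after  0: R0=0xe7 R1=0xbe R2=0x69 R3=0x81 R4=0xef  N=1 Z=0
after  1: R0=0xe7 R1=0xbe R2=0x69 R3=0x81 R4=0x3f  N=0 Z=0
after  2: R0=0xe7 R1=0xbe R2=0x69 R3=0x61 R4=0x3f  N=0 Z=0
after  3: R0=0xe7 R1=0xbe R2=0xca R3=0x61 R4=0x3f  N=1 Z=0
-- IRQ taken; context saved, return-PC = 4 --

FLAGS = (N=1, Z=0)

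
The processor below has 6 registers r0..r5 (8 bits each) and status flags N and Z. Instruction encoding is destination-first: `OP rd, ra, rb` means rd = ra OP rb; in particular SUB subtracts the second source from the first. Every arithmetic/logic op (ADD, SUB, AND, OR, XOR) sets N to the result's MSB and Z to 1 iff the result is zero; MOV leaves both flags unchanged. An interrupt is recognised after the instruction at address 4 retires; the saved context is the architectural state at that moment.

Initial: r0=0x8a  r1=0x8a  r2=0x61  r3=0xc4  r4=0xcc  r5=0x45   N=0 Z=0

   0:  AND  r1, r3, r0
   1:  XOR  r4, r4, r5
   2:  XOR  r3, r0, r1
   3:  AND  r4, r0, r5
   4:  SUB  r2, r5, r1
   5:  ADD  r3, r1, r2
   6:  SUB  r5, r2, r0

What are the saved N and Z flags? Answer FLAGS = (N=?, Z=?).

after  0: r0=0x8a r1=0x80 r2=0x61 r3=0xc4 r4=0xcc r5=0x45  N=1 Z=0
after  1: r0=0x8a r1=0x80 r2=0x61 r3=0xc4 r4=0x89 r5=0x45  N=1 Z=0
after  2: r0=0x8a r1=0x80 r2=0x61 r3=0x0a r4=0x89 r5=0x45  N=0 Z=0
after  3: r0=0x8a r1=0x80 r2=0x61 r3=0x0a r4=0x00 r5=0x45  N=0 Z=1
after  4: r0=0x8a r1=0x80 r2=0xc5 r3=0x0a r4=0x00 r5=0x45  N=1 Z=0
-- IRQ taken; context saved, return-PC = 5 --

FLAGS = (N=1, Z=0)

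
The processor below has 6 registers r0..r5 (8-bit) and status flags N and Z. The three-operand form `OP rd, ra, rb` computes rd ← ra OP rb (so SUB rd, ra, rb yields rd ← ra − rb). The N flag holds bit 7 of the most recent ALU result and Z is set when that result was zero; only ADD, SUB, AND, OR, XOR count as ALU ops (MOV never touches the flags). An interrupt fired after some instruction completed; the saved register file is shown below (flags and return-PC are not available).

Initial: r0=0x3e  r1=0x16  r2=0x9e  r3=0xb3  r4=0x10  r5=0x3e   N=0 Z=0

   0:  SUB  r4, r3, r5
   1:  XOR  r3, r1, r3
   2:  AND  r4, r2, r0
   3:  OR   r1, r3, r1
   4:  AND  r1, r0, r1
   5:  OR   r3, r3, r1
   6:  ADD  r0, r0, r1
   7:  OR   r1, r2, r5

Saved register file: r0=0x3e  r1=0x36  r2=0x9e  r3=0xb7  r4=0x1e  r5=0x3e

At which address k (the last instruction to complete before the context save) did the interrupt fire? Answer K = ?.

after  0: r0=0x3e r1=0x16 r2=0x9e r3=0xb3 r4=0x75 r5=0x3e  N=0 Z=0
after  1: r0=0x3e r1=0x16 r2=0x9e r3=0xa5 r4=0x75 r5=0x3e  N=1 Z=0
after  2: r0=0x3e r1=0x16 r2=0x9e r3=0xa5 r4=0x1e r5=0x3e  N=0 Z=0
after  3: r0=0x3e r1=0xb7 r2=0x9e r3=0xa5 r4=0x1e r5=0x3e  N=1 Z=0
after  4: r0=0x3e r1=0x36 r2=0x9e r3=0xa5 r4=0x1e r5=0x3e  N=0 Z=0
after  5: r0=0x3e r1=0x36 r2=0x9e r3=0xb7 r4=0x1e r5=0x3e  N=1 Z=0
-- IRQ taken; context saved, return-PC = 6 --

K = 5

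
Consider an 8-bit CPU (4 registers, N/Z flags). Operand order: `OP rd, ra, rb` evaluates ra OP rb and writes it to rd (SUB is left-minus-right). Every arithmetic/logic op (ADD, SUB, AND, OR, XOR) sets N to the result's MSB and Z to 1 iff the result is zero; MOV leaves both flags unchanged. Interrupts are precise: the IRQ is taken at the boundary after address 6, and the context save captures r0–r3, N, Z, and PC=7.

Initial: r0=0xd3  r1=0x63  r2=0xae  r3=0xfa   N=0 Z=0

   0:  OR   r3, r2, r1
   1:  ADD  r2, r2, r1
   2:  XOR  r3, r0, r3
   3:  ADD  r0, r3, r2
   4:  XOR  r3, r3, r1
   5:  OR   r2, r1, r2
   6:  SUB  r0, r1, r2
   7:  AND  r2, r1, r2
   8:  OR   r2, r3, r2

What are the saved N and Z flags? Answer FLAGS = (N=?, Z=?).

FLAGS = (N=1, Z=0)

after  0: r0=0xd3 r1=0x63 r2=0xae r3=0xef  N=1 Z=0
after  1: r0=0xd3 r1=0x63 r2=0x11 r3=0xef  N=0 Z=0
after  2: r0=0xd3 r1=0x63 r2=0x11 r3=0x3c  N=0 Z=0
after  3: r0=0x4d r1=0x63 r2=0x11 r3=0x3c  N=0 Z=0
after  4: r0=0x4d r1=0x63 r2=0x11 r3=0x5f  N=0 Z=0
after  5: r0=0x4d r1=0x63 r2=0x73 r3=0x5f  N=0 Z=0
after  6: r0=0xf0 r1=0x63 r2=0x73 r3=0x5f  N=1 Z=0
-- IRQ taken; context saved, return-PC = 7 --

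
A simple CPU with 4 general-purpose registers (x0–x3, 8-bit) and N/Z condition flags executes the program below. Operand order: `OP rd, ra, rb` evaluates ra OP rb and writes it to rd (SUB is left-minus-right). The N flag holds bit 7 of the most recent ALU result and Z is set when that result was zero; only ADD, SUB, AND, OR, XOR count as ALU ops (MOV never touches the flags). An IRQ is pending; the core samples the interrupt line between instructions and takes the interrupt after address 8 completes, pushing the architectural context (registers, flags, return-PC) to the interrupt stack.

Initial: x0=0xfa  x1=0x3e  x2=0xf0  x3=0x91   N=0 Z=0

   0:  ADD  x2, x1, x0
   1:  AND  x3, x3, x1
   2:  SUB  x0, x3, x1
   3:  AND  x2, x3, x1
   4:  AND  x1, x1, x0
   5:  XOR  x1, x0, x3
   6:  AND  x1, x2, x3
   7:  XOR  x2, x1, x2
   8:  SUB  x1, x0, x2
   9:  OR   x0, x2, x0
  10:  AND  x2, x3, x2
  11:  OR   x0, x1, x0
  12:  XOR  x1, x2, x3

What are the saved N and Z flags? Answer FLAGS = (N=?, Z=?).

after  0: x0=0xfa x1=0x3e x2=0x38 x3=0x91  N=0 Z=0
after  1: x0=0xfa x1=0x3e x2=0x38 x3=0x10  N=0 Z=0
after  2: x0=0xd2 x1=0x3e x2=0x38 x3=0x10  N=1 Z=0
after  3: x0=0xd2 x1=0x3e x2=0x10 x3=0x10  N=0 Z=0
after  4: x0=0xd2 x1=0x12 x2=0x10 x3=0x10  N=0 Z=0
after  5: x0=0xd2 x1=0xc2 x2=0x10 x3=0x10  N=1 Z=0
after  6: x0=0xd2 x1=0x10 x2=0x10 x3=0x10  N=0 Z=0
after  7: x0=0xd2 x1=0x10 x2=0x00 x3=0x10  N=0 Z=1
after  8: x0=0xd2 x1=0xd2 x2=0x00 x3=0x10  N=1 Z=0
-- IRQ taken; context saved, return-PC = 9 --

FLAGS = (N=1, Z=0)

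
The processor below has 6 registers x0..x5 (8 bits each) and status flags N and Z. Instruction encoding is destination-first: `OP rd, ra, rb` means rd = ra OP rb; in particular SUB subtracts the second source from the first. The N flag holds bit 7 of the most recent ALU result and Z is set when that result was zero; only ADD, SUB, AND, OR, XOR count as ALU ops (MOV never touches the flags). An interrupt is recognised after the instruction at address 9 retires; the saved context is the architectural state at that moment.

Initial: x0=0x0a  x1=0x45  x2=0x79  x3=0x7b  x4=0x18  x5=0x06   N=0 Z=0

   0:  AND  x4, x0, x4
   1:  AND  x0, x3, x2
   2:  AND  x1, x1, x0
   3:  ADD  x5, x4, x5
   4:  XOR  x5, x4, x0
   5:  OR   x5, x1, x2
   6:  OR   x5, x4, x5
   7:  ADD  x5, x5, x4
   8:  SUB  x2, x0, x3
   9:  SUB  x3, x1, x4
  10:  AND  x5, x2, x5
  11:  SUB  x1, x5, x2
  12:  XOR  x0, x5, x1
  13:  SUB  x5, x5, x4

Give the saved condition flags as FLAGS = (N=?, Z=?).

FLAGS = (N=0, Z=0)

after  0: x0=0x0a x1=0x45 x2=0x79 x3=0x7b x4=0x08 x5=0x06  N=0 Z=0
after  1: x0=0x79 x1=0x45 x2=0x79 x3=0x7b x4=0x08 x5=0x06  N=0 Z=0
after  2: x0=0x79 x1=0x41 x2=0x79 x3=0x7b x4=0x08 x5=0x06  N=0 Z=0
after  3: x0=0x79 x1=0x41 x2=0x79 x3=0x7b x4=0x08 x5=0x0e  N=0 Z=0
after  4: x0=0x79 x1=0x41 x2=0x79 x3=0x7b x4=0x08 x5=0x71  N=0 Z=0
after  5: x0=0x79 x1=0x41 x2=0x79 x3=0x7b x4=0x08 x5=0x79  N=0 Z=0
after  6: x0=0x79 x1=0x41 x2=0x79 x3=0x7b x4=0x08 x5=0x79  N=0 Z=0
after  7: x0=0x79 x1=0x41 x2=0x79 x3=0x7b x4=0x08 x5=0x81  N=1 Z=0
after  8: x0=0x79 x1=0x41 x2=0xfe x3=0x7b x4=0x08 x5=0x81  N=1 Z=0
after  9: x0=0x79 x1=0x41 x2=0xfe x3=0x39 x4=0x08 x5=0x81  N=0 Z=0
-- IRQ taken; context saved, return-PC = 10 --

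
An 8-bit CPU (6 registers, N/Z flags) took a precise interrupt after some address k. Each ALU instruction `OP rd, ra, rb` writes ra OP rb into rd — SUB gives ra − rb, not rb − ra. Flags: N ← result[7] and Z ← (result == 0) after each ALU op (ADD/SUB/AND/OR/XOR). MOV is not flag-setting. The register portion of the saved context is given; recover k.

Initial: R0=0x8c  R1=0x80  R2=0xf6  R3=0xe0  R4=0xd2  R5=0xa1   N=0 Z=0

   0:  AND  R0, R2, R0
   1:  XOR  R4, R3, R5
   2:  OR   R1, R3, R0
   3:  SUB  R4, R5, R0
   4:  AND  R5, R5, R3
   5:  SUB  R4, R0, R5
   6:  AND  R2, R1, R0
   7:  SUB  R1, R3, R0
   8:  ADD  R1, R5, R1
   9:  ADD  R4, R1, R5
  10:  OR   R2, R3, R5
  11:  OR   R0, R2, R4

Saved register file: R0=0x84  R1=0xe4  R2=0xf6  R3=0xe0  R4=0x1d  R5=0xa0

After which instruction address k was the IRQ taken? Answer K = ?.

K = 4

after  0: R0=0x84 R1=0x80 R2=0xf6 R3=0xe0 R4=0xd2 R5=0xa1  N=1 Z=0
after  1: R0=0x84 R1=0x80 R2=0xf6 R3=0xe0 R4=0x41 R5=0xa1  N=0 Z=0
after  2: R0=0x84 R1=0xe4 R2=0xf6 R3=0xe0 R4=0x41 R5=0xa1  N=1 Z=0
after  3: R0=0x84 R1=0xe4 R2=0xf6 R3=0xe0 R4=0x1d R5=0xa1  N=0 Z=0
after  4: R0=0x84 R1=0xe4 R2=0xf6 R3=0xe0 R4=0x1d R5=0xa0  N=1 Z=0
-- IRQ taken; context saved, return-PC = 5 --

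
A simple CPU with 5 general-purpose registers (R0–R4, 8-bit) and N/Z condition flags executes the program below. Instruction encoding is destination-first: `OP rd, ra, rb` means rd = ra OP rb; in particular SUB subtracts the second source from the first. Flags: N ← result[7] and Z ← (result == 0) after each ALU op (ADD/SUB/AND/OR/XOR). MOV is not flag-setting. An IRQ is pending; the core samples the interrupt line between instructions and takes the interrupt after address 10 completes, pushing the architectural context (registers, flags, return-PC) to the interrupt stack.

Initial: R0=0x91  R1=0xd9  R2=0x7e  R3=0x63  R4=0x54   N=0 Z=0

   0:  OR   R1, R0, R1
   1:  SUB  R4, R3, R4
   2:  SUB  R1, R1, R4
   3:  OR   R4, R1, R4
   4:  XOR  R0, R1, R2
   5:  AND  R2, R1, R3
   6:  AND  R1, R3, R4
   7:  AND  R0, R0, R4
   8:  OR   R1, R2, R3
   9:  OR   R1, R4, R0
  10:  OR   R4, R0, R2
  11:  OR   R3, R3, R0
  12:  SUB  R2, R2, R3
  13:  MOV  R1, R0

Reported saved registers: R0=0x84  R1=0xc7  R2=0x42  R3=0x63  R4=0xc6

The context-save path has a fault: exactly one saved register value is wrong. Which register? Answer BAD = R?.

after  0: R0=0x91 R1=0xd9 R2=0x7e R3=0x63 R4=0x54  N=1 Z=0
after  1: R0=0x91 R1=0xd9 R2=0x7e R3=0x63 R4=0x0f  N=0 Z=0
after  2: R0=0x91 R1=0xca R2=0x7e R3=0x63 R4=0x0f  N=1 Z=0
after  3: R0=0x91 R1=0xca R2=0x7e R3=0x63 R4=0xcf  N=1 Z=0
after  4: R0=0xb4 R1=0xca R2=0x7e R3=0x63 R4=0xcf  N=1 Z=0
after  5: R0=0xb4 R1=0xca R2=0x42 R3=0x63 R4=0xcf  N=0 Z=0
after  6: R0=0xb4 R1=0x43 R2=0x42 R3=0x63 R4=0xcf  N=0 Z=0
after  7: R0=0x84 R1=0x43 R2=0x42 R3=0x63 R4=0xcf  N=1 Z=0
after  8: R0=0x84 R1=0x63 R2=0x42 R3=0x63 R4=0xcf  N=0 Z=0
after  9: R0=0x84 R1=0xcf R2=0x42 R3=0x63 R4=0xcf  N=1 Z=0
after 10: R0=0x84 R1=0xcf R2=0x42 R3=0x63 R4=0xc6  N=1 Z=0
-- IRQ taken; context saved, return-PC = 11 --
mismatch: R1: reported 0xc7 vs actual 0xcf

BAD = R1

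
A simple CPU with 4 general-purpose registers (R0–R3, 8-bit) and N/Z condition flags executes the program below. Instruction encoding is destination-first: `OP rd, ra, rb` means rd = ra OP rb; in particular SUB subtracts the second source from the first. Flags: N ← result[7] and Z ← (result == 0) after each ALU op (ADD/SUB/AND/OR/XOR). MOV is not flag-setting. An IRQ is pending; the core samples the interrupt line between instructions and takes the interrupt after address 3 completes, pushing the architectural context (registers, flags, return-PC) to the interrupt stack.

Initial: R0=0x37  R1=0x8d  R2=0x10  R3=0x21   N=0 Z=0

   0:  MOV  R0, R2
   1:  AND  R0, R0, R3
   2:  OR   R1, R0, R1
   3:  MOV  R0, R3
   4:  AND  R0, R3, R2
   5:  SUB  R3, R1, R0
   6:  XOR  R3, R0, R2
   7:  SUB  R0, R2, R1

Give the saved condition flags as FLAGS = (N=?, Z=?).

FLAGS = (N=1, Z=0)

after  0: R0=0x10 R1=0x8d R2=0x10 R3=0x21  N=0 Z=0
after  1: R0=0x00 R1=0x8d R2=0x10 R3=0x21  N=0 Z=1
after  2: R0=0x00 R1=0x8d R2=0x10 R3=0x21  N=1 Z=0
after  3: R0=0x21 R1=0x8d R2=0x10 R3=0x21  N=1 Z=0
-- IRQ taken; context saved, return-PC = 4 --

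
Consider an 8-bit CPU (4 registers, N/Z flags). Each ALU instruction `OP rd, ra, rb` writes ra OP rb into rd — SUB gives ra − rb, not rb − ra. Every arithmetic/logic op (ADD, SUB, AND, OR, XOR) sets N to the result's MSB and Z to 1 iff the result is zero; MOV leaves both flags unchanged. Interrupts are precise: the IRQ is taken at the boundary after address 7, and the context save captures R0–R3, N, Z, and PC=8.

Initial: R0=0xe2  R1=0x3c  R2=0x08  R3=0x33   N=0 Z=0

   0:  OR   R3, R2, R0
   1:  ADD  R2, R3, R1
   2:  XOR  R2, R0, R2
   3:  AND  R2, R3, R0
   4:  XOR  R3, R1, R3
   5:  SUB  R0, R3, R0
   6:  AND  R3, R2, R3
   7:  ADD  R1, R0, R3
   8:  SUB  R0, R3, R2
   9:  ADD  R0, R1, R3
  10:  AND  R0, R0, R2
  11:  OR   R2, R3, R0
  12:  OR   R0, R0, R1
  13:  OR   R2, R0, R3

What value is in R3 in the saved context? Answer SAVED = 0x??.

SAVED = 0xc2

after  0: R0=0xe2 R1=0x3c R2=0x08 R3=0xea  N=1 Z=0
after  1: R0=0xe2 R1=0x3c R2=0x26 R3=0xea  N=0 Z=0
after  2: R0=0xe2 R1=0x3c R2=0xc4 R3=0xea  N=1 Z=0
after  3: R0=0xe2 R1=0x3c R2=0xe2 R3=0xea  N=1 Z=0
after  4: R0=0xe2 R1=0x3c R2=0xe2 R3=0xd6  N=1 Z=0
after  5: R0=0xf4 R1=0x3c R2=0xe2 R3=0xd6  N=1 Z=0
after  6: R0=0xf4 R1=0x3c R2=0xe2 R3=0xc2  N=1 Z=0
after  7: R0=0xf4 R1=0xb6 R2=0xe2 R3=0xc2  N=1 Z=0
-- IRQ taken; context saved, return-PC = 8 --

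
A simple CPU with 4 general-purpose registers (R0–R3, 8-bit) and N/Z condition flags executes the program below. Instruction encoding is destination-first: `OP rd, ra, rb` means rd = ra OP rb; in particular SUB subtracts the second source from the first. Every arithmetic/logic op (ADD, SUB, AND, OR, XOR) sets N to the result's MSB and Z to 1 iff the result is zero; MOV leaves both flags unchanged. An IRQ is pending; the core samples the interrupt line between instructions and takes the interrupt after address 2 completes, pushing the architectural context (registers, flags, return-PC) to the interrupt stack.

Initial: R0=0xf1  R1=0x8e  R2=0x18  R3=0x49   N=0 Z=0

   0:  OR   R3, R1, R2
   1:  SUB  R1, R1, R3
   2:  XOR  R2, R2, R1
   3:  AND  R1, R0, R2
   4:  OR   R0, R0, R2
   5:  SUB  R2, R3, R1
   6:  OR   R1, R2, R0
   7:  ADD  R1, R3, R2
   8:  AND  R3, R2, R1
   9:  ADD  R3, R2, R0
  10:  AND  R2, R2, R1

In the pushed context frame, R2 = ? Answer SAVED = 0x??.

after  0: R0=0xf1 R1=0x8e R2=0x18 R3=0x9e  N=1 Z=0
after  1: R0=0xf1 R1=0xf0 R2=0x18 R3=0x9e  N=1 Z=0
after  2: R0=0xf1 R1=0xf0 R2=0xe8 R3=0x9e  N=1 Z=0
-- IRQ taken; context saved, return-PC = 3 --

SAVED = 0xe8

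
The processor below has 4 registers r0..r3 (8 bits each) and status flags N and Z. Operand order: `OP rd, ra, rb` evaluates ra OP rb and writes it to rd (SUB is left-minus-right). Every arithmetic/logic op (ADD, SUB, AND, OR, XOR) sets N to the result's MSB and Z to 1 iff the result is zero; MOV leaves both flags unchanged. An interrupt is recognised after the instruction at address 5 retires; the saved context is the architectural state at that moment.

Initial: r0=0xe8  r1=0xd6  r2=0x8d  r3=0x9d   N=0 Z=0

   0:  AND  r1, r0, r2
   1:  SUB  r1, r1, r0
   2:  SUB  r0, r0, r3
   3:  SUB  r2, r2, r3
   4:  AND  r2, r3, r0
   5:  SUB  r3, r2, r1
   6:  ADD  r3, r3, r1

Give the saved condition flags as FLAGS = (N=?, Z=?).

FLAGS = (N=0, Z=0)

after  0: r0=0xe8 r1=0x88 r2=0x8d r3=0x9d  N=1 Z=0
after  1: r0=0xe8 r1=0xa0 r2=0x8d r3=0x9d  N=1 Z=0
after  2: r0=0x4b r1=0xa0 r2=0x8d r3=0x9d  N=0 Z=0
after  3: r0=0x4b r1=0xa0 r2=0xf0 r3=0x9d  N=1 Z=0
after  4: r0=0x4b r1=0xa0 r2=0x09 r3=0x9d  N=0 Z=0
after  5: r0=0x4b r1=0xa0 r2=0x09 r3=0x69  N=0 Z=0
-- IRQ taken; context saved, return-PC = 6 --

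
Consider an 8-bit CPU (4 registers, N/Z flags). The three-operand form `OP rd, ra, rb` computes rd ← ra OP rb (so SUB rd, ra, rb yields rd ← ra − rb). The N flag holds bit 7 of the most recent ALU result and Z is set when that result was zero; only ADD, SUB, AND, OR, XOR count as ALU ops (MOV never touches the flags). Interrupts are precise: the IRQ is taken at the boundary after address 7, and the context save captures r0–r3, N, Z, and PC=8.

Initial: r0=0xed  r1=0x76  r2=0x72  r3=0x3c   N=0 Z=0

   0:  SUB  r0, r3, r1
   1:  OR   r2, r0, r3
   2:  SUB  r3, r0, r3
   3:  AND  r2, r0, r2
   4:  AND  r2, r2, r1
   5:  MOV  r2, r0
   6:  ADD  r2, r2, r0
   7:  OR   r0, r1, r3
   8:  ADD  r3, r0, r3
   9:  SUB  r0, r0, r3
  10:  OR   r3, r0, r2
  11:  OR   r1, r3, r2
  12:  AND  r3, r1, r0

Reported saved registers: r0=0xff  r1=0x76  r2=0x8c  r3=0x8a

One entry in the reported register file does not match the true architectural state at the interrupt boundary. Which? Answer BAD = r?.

after  0: r0=0xc6 r1=0x76 r2=0x72 r3=0x3c  N=1 Z=0
after  1: r0=0xc6 r1=0x76 r2=0xfe r3=0x3c  N=1 Z=0
after  2: r0=0xc6 r1=0x76 r2=0xfe r3=0x8a  N=1 Z=0
after  3: r0=0xc6 r1=0x76 r2=0xc6 r3=0x8a  N=1 Z=0
after  4: r0=0xc6 r1=0x76 r2=0x46 r3=0x8a  N=0 Z=0
after  5: r0=0xc6 r1=0x76 r2=0xc6 r3=0x8a  N=0 Z=0
after  6: r0=0xc6 r1=0x76 r2=0x8c r3=0x8a  N=1 Z=0
after  7: r0=0xfe r1=0x76 r2=0x8c r3=0x8a  N=1 Z=0
-- IRQ taken; context saved, return-PC = 8 --
mismatch: r0: reported 0xff vs actual 0xfe

BAD = r0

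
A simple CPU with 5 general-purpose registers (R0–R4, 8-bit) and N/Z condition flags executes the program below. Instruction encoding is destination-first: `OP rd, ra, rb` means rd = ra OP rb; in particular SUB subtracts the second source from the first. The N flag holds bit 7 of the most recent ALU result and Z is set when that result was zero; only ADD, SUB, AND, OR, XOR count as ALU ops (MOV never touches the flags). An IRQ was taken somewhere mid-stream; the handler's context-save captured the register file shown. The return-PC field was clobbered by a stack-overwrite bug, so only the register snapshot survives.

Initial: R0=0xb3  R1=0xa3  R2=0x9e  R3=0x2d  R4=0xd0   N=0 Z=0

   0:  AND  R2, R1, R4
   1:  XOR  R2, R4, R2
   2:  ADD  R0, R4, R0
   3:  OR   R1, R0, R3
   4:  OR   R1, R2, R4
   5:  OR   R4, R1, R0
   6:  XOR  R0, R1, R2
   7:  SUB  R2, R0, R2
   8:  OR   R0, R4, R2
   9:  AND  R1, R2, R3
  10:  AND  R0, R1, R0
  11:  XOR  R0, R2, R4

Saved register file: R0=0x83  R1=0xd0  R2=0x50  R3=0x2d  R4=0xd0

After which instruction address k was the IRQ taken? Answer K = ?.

after  0: R0=0xb3 R1=0xa3 R2=0x80 R3=0x2d R4=0xd0  N=1 Z=0
after  1: R0=0xb3 R1=0xa3 R2=0x50 R3=0x2d R4=0xd0  N=0 Z=0
after  2: R0=0x83 R1=0xa3 R2=0x50 R3=0x2d R4=0xd0  N=1 Z=0
after  3: R0=0x83 R1=0xaf R2=0x50 R3=0x2d R4=0xd0  N=1 Z=0
after  4: R0=0x83 R1=0xd0 R2=0x50 R3=0x2d R4=0xd0  N=1 Z=0
-- IRQ taken; context saved, return-PC = 5 --

K = 4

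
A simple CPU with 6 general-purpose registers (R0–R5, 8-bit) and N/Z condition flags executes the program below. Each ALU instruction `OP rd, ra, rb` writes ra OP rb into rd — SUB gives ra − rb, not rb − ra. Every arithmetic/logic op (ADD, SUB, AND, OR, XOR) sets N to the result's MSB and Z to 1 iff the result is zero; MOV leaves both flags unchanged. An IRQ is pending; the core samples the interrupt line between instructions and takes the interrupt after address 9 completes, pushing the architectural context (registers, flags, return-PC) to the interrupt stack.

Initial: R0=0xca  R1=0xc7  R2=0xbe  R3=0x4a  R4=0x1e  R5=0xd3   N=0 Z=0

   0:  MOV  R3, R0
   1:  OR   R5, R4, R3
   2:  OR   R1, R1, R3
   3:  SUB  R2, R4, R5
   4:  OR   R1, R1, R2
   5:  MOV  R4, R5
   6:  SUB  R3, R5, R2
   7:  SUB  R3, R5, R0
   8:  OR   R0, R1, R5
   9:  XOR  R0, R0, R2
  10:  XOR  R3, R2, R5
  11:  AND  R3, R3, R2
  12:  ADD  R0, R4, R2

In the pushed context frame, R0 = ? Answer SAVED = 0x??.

SAVED = 0x9f

after  0: R0=0xca R1=0xc7 R2=0xbe R3=0xca R4=0x1e R5=0xd3  N=0 Z=0
after  1: R0=0xca R1=0xc7 R2=0xbe R3=0xca R4=0x1e R5=0xde  N=1 Z=0
after  2: R0=0xca R1=0xcf R2=0xbe R3=0xca R4=0x1e R5=0xde  N=1 Z=0
after  3: R0=0xca R1=0xcf R2=0x40 R3=0xca R4=0x1e R5=0xde  N=0 Z=0
after  4: R0=0xca R1=0xcf R2=0x40 R3=0xca R4=0x1e R5=0xde  N=1 Z=0
after  5: R0=0xca R1=0xcf R2=0x40 R3=0xca R4=0xde R5=0xde  N=1 Z=0
after  6: R0=0xca R1=0xcf R2=0x40 R3=0x9e R4=0xde R5=0xde  N=1 Z=0
after  7: R0=0xca R1=0xcf R2=0x40 R3=0x14 R4=0xde R5=0xde  N=0 Z=0
after  8: R0=0xdf R1=0xcf R2=0x40 R3=0x14 R4=0xde R5=0xde  N=1 Z=0
after  9: R0=0x9f R1=0xcf R2=0x40 R3=0x14 R4=0xde R5=0xde  N=1 Z=0
-- IRQ taken; context saved, return-PC = 10 --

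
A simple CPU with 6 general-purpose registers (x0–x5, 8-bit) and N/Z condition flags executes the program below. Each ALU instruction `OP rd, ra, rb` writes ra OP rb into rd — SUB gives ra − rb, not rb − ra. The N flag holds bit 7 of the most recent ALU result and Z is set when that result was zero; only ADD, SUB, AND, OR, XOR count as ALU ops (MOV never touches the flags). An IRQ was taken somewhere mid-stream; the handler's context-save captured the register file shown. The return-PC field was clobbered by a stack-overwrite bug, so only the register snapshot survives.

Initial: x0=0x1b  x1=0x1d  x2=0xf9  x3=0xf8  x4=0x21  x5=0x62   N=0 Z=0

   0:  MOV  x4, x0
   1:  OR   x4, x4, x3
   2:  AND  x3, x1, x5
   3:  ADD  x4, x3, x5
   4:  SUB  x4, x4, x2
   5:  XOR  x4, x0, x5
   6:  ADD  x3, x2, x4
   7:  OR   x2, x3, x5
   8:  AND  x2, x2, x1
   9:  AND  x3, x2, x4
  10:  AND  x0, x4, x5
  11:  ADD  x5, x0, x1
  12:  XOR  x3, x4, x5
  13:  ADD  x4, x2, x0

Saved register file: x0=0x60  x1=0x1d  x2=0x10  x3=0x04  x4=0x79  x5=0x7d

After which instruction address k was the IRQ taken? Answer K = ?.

after  0: x0=0x1b x1=0x1d x2=0xf9 x3=0xf8 x4=0x1b x5=0x62  N=0 Z=0
after  1: x0=0x1b x1=0x1d x2=0xf9 x3=0xf8 x4=0xfb x5=0x62  N=1 Z=0
after  2: x0=0x1b x1=0x1d x2=0xf9 x3=0x00 x4=0xfb x5=0x62  N=0 Z=1
after  3: x0=0x1b x1=0x1d x2=0xf9 x3=0x00 x4=0x62 x5=0x62  N=0 Z=0
after  4: x0=0x1b x1=0x1d x2=0xf9 x3=0x00 x4=0x69 x5=0x62  N=0 Z=0
after  5: x0=0x1b x1=0x1d x2=0xf9 x3=0x00 x4=0x79 x5=0x62  N=0 Z=0
after  6: x0=0x1b x1=0x1d x2=0xf9 x3=0x72 x4=0x79 x5=0x62  N=0 Z=0
after  7: x0=0x1b x1=0x1d x2=0x72 x3=0x72 x4=0x79 x5=0x62  N=0 Z=0
after  8: x0=0x1b x1=0x1d x2=0x10 x3=0x72 x4=0x79 x5=0x62  N=0 Z=0
after  9: x0=0x1b x1=0x1d x2=0x10 x3=0x10 x4=0x79 x5=0x62  N=0 Z=0
after 10: x0=0x60 x1=0x1d x2=0x10 x3=0x10 x4=0x79 x5=0x62  N=0 Z=0
after 11: x0=0x60 x1=0x1d x2=0x10 x3=0x10 x4=0x79 x5=0x7d  N=0 Z=0
after 12: x0=0x60 x1=0x1d x2=0x10 x3=0x04 x4=0x79 x5=0x7d  N=0 Z=0
-- IRQ taken; context saved, return-PC = 13 --

K = 12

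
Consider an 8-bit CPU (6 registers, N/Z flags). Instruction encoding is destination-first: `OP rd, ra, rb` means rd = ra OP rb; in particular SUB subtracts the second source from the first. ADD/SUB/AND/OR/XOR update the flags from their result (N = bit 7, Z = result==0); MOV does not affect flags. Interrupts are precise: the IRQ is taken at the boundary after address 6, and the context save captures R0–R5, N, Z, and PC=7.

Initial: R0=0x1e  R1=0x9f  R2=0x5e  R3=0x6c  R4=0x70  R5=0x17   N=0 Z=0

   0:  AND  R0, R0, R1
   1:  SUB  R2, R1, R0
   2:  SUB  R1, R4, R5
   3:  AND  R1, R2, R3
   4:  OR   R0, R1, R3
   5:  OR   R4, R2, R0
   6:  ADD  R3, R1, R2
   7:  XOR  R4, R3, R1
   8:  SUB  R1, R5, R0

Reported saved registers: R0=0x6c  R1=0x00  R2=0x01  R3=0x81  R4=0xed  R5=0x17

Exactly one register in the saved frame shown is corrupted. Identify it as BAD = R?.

BAD = R2

after  0: R0=0x1e R1=0x9f R2=0x5e R3=0x6c R4=0x70 R5=0x17  N=0 Z=0
after  1: R0=0x1e R1=0x9f R2=0x81 R3=0x6c R4=0x70 R5=0x17  N=1 Z=0
after  2: R0=0x1e R1=0x59 R2=0x81 R3=0x6c R4=0x70 R5=0x17  N=0 Z=0
after  3: R0=0x1e R1=0x00 R2=0x81 R3=0x6c R4=0x70 R5=0x17  N=0 Z=1
after  4: R0=0x6c R1=0x00 R2=0x81 R3=0x6c R4=0x70 R5=0x17  N=0 Z=0
after  5: R0=0x6c R1=0x00 R2=0x81 R3=0x6c R4=0xed R5=0x17  N=1 Z=0
after  6: R0=0x6c R1=0x00 R2=0x81 R3=0x81 R4=0xed R5=0x17  N=1 Z=0
-- IRQ taken; context saved, return-PC = 7 --
mismatch: R2: reported 0x01 vs actual 0x81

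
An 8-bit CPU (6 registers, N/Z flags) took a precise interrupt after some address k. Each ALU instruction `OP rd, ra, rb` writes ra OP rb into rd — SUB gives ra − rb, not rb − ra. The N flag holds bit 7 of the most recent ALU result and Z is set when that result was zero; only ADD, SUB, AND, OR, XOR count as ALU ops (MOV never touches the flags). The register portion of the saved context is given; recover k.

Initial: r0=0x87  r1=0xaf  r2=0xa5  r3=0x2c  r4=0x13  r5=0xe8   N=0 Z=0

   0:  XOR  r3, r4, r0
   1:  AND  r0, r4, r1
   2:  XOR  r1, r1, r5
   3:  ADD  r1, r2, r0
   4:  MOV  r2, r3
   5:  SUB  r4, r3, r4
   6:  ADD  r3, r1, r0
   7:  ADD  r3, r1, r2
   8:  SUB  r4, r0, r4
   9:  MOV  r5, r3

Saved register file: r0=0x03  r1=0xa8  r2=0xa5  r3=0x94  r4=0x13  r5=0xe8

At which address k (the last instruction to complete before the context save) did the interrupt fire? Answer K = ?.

after  0: r0=0x87 r1=0xaf r2=0xa5 r3=0x94 r4=0x13 r5=0xe8  N=1 Z=0
after  1: r0=0x03 r1=0xaf r2=0xa5 r3=0x94 r4=0x13 r5=0xe8  N=0 Z=0
after  2: r0=0x03 r1=0x47 r2=0xa5 r3=0x94 r4=0x13 r5=0xe8  N=0 Z=0
after  3: r0=0x03 r1=0xa8 r2=0xa5 r3=0x94 r4=0x13 r5=0xe8  N=1 Z=0
-- IRQ taken; context saved, return-PC = 4 --

K = 3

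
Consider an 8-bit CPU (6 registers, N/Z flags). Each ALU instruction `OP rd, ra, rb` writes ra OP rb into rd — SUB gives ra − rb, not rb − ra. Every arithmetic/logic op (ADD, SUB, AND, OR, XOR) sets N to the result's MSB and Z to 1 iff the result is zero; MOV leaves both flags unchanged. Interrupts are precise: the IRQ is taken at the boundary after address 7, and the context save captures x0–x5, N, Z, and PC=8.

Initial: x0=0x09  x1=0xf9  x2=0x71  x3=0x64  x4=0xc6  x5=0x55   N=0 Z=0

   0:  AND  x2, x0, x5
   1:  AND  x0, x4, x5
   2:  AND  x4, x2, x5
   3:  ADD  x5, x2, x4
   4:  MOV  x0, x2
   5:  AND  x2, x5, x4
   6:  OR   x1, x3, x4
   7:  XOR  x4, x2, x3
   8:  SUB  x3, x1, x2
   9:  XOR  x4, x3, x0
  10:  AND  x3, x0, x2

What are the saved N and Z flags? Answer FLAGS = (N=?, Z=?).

FLAGS = (N=0, Z=0)

after  0: x0=0x09 x1=0xf9 x2=0x01 x3=0x64 x4=0xc6 x5=0x55  N=0 Z=0
after  1: x0=0x44 x1=0xf9 x2=0x01 x3=0x64 x4=0xc6 x5=0x55  N=0 Z=0
after  2: x0=0x44 x1=0xf9 x2=0x01 x3=0x64 x4=0x01 x5=0x55  N=0 Z=0
after  3: x0=0x44 x1=0xf9 x2=0x01 x3=0x64 x4=0x01 x5=0x02  N=0 Z=0
after  4: x0=0x01 x1=0xf9 x2=0x01 x3=0x64 x4=0x01 x5=0x02  N=0 Z=0
after  5: x0=0x01 x1=0xf9 x2=0x00 x3=0x64 x4=0x01 x5=0x02  N=0 Z=1
after  6: x0=0x01 x1=0x65 x2=0x00 x3=0x64 x4=0x01 x5=0x02  N=0 Z=0
after  7: x0=0x01 x1=0x65 x2=0x00 x3=0x64 x4=0x64 x5=0x02  N=0 Z=0
-- IRQ taken; context saved, return-PC = 8 --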